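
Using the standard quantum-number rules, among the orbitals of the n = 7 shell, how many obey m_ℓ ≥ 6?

1

With n = 7 the allowed ℓ are 0, 1, …, 6.
Orbitals with m_ℓ ≥ 6, by ℓ: ℓ=6 → 1.
Total orbitals: 1.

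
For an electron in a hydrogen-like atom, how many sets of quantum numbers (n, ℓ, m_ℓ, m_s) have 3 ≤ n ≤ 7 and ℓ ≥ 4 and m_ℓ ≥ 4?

For each n in the range, tally the orbitals obeying ℓ ≥ 4 and m_ℓ ≥ 4:
n=5 → 1; n=6 → 3; n=7 → 6.
Orbitals: 1 + 3 + 6 = 10. Including both spin states (m_s = ±1/2) gives 2 × 10 = 20 states.

20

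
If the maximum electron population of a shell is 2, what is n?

n = 1

2n² = 2 ⇒ n² = 1 ⇒ n = 1.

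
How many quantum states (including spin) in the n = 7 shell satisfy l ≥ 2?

90

The n = 7 shell has l = 0 through 6; check each.
Contributions: l=2 → 5; l=3 → 7; l=4 → 9; l=5 → 11; l=6 → 13.
Orbitals: 5 + 7 + 9 + 11 + 13 = 45. Each orbital carries two spin states, so 45 × 2 = 90 states.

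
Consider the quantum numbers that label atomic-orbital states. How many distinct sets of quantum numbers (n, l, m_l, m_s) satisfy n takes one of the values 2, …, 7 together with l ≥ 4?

Treat each shell separately and count matching orbitals:
n=5 → 9; n=6 → 20; n=7 → 33.
Orbitals: 9 + 20 + 33 = 62. Including both spin states (m_s = ±1/2) gives 2 × 62 = 124 states.

124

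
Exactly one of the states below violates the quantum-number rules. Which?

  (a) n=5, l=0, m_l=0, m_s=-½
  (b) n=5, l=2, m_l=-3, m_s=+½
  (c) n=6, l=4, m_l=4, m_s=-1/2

(b)

(b) has |m_l| = 3 > l = 2, violating −l ≤ m_l ≤ l.
The remaining sets (a), (c) satisfy all four rules.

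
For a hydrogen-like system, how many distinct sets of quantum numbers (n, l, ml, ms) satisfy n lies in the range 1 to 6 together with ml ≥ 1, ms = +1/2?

Count contributing orbitals for each principal shell:
n=2 → 1; n=3 → 3; n=4 → 6; n=5 → 10; n=6 → 15.
Orbitals: 1 + 3 + 6 + 10 + 15 = 35. With ms fixed to +1/2 there is one state per orbital, so 35 states.

35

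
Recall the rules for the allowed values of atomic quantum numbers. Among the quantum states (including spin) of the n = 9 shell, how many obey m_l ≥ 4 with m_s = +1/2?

The n = 9 shell has l = 0 through 8; check each.
The (l, m_l) pairs meeting m_l ≥ 4 give: l=4 → 1; l=5 → 2; l=6 → 3; l=7 → 4; l=8 → 5.
Orbitals: 1 + 2 + 3 + 4 + 5 = 15. With m_s fixed to a single value there is one state per orbital, giving 15 states.

15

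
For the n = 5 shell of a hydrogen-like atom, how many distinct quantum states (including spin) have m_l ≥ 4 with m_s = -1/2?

With n = 5 the allowed l are 0, 1, …, 4.
Per l-value: l=4 → 1.
Orbitals: 1. With m_s fixed to a single value there is one state per orbital, giving 1 state.

1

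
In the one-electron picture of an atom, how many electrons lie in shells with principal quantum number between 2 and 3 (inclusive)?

Shell n has n² orbitals: 2²=4 + 3²=9 = 13 orbitals.
Two spin states per orbital: 2 × 13 = 26 electrons.

26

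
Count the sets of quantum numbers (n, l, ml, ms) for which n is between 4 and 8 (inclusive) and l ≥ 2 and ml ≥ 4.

Go shell by shell, enumerating (l, ml) with l ≥ 2 and ml ≥ 4:
n=5 → 1; n=6 → 3; n=7 → 6; n=8 → 10.
Orbitals: 1 + 3 + 6 + 10 = 20. Including both spin states (ms = ±1/2) gives 2 × 20 = 40 states.

40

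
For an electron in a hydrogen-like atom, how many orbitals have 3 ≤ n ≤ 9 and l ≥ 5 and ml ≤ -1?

60

Count contributing orbitals for each principal shell:
n=6 → 5; n=7 → 11; n=8 → 18; n=9 → 26.
Total orbitals: 5 + 11 + 18 + 26 = 60.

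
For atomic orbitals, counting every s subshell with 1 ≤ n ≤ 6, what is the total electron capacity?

An s subshell (ℓ = 0) exists for every n ≥ 1, so shells n = 1, 2, 3, 4, 5, 6 each contribute one — 6 subshells.
Since each s subshell holds 2(2·0+1) = 2 electrons, the total is 6 × 2 = 12.

12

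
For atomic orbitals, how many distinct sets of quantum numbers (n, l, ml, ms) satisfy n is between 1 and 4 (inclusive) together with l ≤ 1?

26

Work shell by shell — for each n, count the (l, ml) pairs that satisfy l ≤ 1:
n=1 → 1; n=2 → 4; n=3 → 4; n=4 → 4.
Orbitals: 1 + 4 + 4 + 4 = 13. Including both spin states (ms = ±1/2) gives 2 × 13 = 26 states.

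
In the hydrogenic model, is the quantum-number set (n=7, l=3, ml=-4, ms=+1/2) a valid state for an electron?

The magnetic quantum number must satisfy −l ≤ ml ≤ l. With l = 3, ml can only be -3, -2, -1, 0, 1, 2, 3, so ml = -4 is forbidden.

Invalid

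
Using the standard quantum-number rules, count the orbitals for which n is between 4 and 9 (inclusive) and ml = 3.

21

Per-shell orbital counts meeting the constraint:
n=4 → 1; n=5 → 2; n=6 → 3; n=7 → 4; n=8 → 5; n=9 → 6.
Total orbitals: 1 + 2 + 3 + 4 + 5 + 6 = 21.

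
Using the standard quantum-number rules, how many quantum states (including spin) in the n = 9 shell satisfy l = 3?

14

Orbitals with l = 3, by l: l=3 → 7.
Orbitals: 7. Each orbital carries two spin states, so 7 × 2 = 14 states.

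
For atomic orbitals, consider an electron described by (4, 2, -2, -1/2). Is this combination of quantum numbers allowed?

n = 4 is a positive integer. l = 2 satisfies 0 ≤ l ≤ n−1 = 3. m_l = -2 lies in the range −l … +l (here −2 … 2). m_s = -1/2 is one of ±1/2.
All four constraints are satisfied.

Valid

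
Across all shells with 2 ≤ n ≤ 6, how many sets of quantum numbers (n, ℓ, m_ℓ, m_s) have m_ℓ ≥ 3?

20

Treat each shell separately and count matching orbitals:
n=4 → 1; n=5 → 3; n=6 → 6.
Orbitals: 1 + 3 + 6 = 10. Including both spin states (m_s = ±1/2) gives 2 × 10 = 20 states.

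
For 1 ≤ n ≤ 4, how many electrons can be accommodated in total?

Total orbitals = 1² + 2² + 3² + 4² = 30. Doubling for spin gives 60 electrons.

60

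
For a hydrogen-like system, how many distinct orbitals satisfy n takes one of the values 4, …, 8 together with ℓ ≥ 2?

Work shell by shell — for each n, count the (ℓ, m_ℓ) pairs that satisfy ℓ ≥ 2:
n=4 → 12; n=5 → 21; n=6 → 32; n=7 → 45; n=8 → 60.
Total orbitals: 12 + 21 + 32 + 45 + 60 = 170.

170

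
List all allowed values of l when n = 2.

l is an integer with 0 ≤ l ≤ n−1, so for n = 2: l = 0, 1.

0, 1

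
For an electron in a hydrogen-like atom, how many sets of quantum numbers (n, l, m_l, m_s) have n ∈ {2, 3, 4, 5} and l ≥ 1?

Work shell by shell — for each n, count the (l, m_l) pairs that satisfy l ≥ 1:
n=2 → 3; n=3 → 8; n=4 → 15; n=5 → 24.
Orbitals: 3 + 8 + 15 + 24 = 50. Including both spin states (m_s = ±1/2) gives 2 × 50 = 100 states.

100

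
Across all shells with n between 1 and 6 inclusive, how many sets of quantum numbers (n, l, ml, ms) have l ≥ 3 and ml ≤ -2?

Count contributing orbitals for each principal shell:
n=4 → 2; n=5 → 5; n=6 → 9.
Orbitals: 2 + 5 + 9 = 16. Including both spin states (ms = ±1/2) gives 2 × 16 = 32 states.

32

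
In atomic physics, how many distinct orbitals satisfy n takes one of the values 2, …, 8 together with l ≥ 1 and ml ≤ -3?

35

Per-shell orbital counts meeting the constraint:
n=4 → 1; n=5 → 3; n=6 → 6; n=7 → 10; n=8 → 15.
Total orbitals: 1 + 3 + 6 + 10 + 15 = 35.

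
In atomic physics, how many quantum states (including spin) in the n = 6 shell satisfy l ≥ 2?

64

With n = 6 the allowed l are 0, 1, …, 5.
Orbitals with l ≥ 2, by l: l=2 → 5; l=3 → 7; l=4 → 9; l=5 → 11.
Orbitals: 5 + 7 + 9 + 11 = 32. Each orbital carries two spin states, so 32 × 2 = 64 states.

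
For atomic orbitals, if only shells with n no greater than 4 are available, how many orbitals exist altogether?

Total orbitals = 1² + 2² + 3² + 4² = 30.

30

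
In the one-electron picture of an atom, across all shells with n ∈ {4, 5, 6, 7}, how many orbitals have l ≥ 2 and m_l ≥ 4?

Count contributing orbitals for each principal shell:
n=5 → 1; n=6 → 3; n=7 → 6.
Total orbitals: 1 + 3 + 6 = 10.

10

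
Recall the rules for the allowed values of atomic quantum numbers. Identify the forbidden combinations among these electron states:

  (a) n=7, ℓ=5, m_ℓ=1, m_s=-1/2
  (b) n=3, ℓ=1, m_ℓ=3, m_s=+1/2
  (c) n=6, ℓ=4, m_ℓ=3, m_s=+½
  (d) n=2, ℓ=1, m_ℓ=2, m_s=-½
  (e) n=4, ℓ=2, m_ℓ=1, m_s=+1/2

(b) has |m_ℓ| = 3 > ℓ = 1, violating −ℓ ≤ m_ℓ ≤ ℓ.
(d) has |m_ℓ| = 2 > ℓ = 1, violating −ℓ ≤ m_ℓ ≤ ℓ.
The remaining sets (a), (c), (e) satisfy all four rules.

(b) and (d)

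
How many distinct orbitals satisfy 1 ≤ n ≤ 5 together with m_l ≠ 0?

40

Go shell by shell, enumerating (l, m_l) with m_l ≠ 0:
n=2 → 2; n=3 → 6; n=4 → 12; n=5 → 20.
Total orbitals: 2 + 6 + 12 + 20 = 40.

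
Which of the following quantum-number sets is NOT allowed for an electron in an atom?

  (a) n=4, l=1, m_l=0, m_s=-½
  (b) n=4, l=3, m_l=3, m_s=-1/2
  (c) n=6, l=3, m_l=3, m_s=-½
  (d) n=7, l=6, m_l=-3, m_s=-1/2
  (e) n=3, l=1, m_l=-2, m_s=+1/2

(e)

(e) has |m_l| = 2 > l = 1, violating −l ≤ m_l ≤ l.
The remaining sets (a), (b), (c), (d) satisfy all four rules.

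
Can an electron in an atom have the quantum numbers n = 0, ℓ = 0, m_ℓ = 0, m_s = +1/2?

The principal quantum number must be a positive integer (n ≥ 1), but here n = 0.

Invalid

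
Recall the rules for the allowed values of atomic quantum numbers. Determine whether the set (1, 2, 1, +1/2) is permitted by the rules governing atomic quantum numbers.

The orbital quantum number must satisfy 0 ≤ l ≤ n−1. With n = 1 the allowed l values are 0, so l = 2 is out of range.

Invalid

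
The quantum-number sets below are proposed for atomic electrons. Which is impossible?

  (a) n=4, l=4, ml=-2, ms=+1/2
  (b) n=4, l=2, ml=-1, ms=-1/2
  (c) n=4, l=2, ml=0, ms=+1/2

(a)

(a) has l = 4 ≥ n = 4, violating 0 ≤ l ≤ n−1.
The remaining sets (b), (c) satisfy all four rules.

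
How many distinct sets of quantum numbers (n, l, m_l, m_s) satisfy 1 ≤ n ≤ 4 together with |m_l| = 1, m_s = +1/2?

12

Treat each shell separately and count matching orbitals:
n=2 → 2; n=3 → 4; n=4 → 6.
Orbitals: 2 + 4 + 6 = 12. With m_s fixed to +1/2 there is one state per orbital, so 12 states.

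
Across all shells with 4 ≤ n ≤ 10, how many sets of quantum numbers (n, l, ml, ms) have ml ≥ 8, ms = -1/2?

4

Treat each shell separately and count matching orbitals:
n=9 → 1; n=10 → 3.
Orbitals: 1 + 3 = 4. With ms fixed to -1/2 there is one state per orbital, so 4 states.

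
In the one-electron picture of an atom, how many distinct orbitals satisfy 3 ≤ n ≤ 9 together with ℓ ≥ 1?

273

Treat each shell separately and count matching orbitals:
n=3 → 8; n=4 → 15; n=5 → 24; n=6 → 35; n=7 → 48; n=8 → 63; n=9 → 80.
Total orbitals: 8 + 15 + 24 + 35 + 48 + 63 + 80 = 273.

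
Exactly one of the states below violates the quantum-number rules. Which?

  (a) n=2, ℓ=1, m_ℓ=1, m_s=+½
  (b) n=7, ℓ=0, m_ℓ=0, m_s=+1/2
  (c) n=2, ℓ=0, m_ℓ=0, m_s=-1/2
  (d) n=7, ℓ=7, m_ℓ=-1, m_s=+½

(d) has ℓ = 7 ≥ n = 7, violating 0 ≤ ℓ ≤ n−1.
The remaining sets (a), (b), (c) satisfy all four rules.

(d)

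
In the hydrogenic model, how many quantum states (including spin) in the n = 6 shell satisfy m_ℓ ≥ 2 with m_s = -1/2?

With n = 6 the allowed ℓ are 0, 1, …, 5.
Per ℓ-value: ℓ=2 → 1; ℓ=3 → 2; ℓ=4 → 3; ℓ=5 → 4.
Orbitals: 1 + 2 + 3 + 4 = 10. With m_s fixed to a single value there is one state per orbital, giving 10 states.

10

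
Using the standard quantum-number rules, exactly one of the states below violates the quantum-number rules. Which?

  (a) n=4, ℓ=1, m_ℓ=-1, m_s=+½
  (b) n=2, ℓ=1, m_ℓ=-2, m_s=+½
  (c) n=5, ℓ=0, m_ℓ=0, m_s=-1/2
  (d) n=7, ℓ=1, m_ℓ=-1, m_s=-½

(b) has |m_ℓ| = 2 > ℓ = 1, violating −ℓ ≤ m_ℓ ≤ ℓ.
The remaining sets (a), (c), (d) satisfy all four rules.

(b)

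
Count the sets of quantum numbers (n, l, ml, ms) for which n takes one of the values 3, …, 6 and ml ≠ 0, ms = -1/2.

68

Count contributing orbitals for each principal shell:
n=3 → 6; n=4 → 12; n=5 → 20; n=6 → 30.
Orbitals: 6 + 12 + 20 + 30 = 68. With ms fixed to -1/2 there is one state per orbital, so 68 states.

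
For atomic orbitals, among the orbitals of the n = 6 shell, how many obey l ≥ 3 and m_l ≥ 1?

12

With n = 6 the allowed l are 0, 1, …, 5.
The (l, m_l) pairs meeting l ≥ 3 and m_l ≥ 1 give: l=3 → 3; l=4 → 4; l=5 → 5.
Total orbitals: 3 + 4 + 5 = 12.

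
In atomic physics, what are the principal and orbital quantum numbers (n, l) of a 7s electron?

The leading integer gives n = 7; the letter 's' means l = 0.

n = 7, l = 0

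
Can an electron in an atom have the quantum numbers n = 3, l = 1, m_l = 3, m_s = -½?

The magnetic quantum number must satisfy −l ≤ m_l ≤ l. With l = 1, m_l can only be -1, 0, 1, so m_l = 3 is forbidden.

Not allowed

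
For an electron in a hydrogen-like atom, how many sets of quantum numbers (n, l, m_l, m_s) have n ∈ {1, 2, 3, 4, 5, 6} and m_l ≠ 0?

140

For each n in the range, tally the orbitals obeying m_l ≠ 0:
n=2 → 2; n=3 → 6; n=4 → 12; n=5 → 20; n=6 → 30.
Orbitals: 2 + 6 + 12 + 20 + 30 = 70. Including both spin states (m_s = ±1/2) gives 2 × 70 = 140 states.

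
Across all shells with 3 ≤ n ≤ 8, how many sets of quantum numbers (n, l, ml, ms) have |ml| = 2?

For each n in the range, tally the orbitals obeying |ml| = 2:
n=3 → 2; n=4 → 4; n=5 → 6; n=6 → 8; n=7 → 10; n=8 → 12.
Orbitals: 2 + 4 + 6 + 8 + 10 + 12 = 42. Including both spin states (ms = ±1/2) gives 2 × 42 = 84 states.

84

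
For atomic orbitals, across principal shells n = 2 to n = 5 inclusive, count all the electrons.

108

Shell n has n² orbitals: 2²=4 + 3²=9 + 4²=16 + 5²=25 = 54 orbitals.
Two spin states per orbital: 2 × 54 = 108 electrons.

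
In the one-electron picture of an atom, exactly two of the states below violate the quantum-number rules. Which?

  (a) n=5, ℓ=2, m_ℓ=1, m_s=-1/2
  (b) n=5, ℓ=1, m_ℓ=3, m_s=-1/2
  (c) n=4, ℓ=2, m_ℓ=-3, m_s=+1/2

(b) and (c)

(b) has |m_ℓ| = 3 > ℓ = 1, violating −ℓ ≤ m_ℓ ≤ ℓ.
(c) has |m_ℓ| = 3 > ℓ = 2, violating −ℓ ≤ m_ℓ ≤ ℓ.
The remaining set (a) satisfies all four rules.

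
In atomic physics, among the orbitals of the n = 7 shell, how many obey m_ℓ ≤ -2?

15

Go through ℓ = 0, …, 6 (the values permitted for n = 7).
The (ℓ, m_ℓ) pairs meeting m_ℓ ≤ -2 give: ℓ=2 → 1; ℓ=3 → 2; ℓ=4 → 3; ℓ=5 → 4; ℓ=6 → 5.
Total orbitals: 1 + 2 + 3 + 4 + 5 = 15.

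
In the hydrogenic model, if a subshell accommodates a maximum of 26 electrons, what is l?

l = 6

2(2l+1) = 26 ⇒ 2l+1 = 13 ⇒ l = 6.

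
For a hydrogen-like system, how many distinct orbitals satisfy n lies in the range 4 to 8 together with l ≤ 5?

149

For each n in the range, tally the orbitals obeying l ≤ 5:
n=4 → 16; n=5 → 25; n=6 → 36; n=7 → 36; n=8 → 36.
Total orbitals: 16 + 25 + 36 + 36 + 36 = 149.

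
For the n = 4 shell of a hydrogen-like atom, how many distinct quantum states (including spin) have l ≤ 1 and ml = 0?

The n = 4 shell has l = 0 through 3; check each.
The (l, ml) pairs meeting l ≤ 1 and ml = 0 give: l=0 → 1; l=1 → 1.
Orbitals: 1 + 1 = 2. Each orbital carries two spin states, so 2 × 2 = 4 states.

4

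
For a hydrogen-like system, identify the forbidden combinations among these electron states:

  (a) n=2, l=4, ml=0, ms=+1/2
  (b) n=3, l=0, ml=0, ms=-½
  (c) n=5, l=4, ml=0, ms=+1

(a) has l = 4 ≥ n = 2, violating 0 ≤ l ≤ n−1.
(c) has ms = +1, but an electron's spin must be ±1/2.
The remaining set (b) satisfies all four rules.

(a) and (c)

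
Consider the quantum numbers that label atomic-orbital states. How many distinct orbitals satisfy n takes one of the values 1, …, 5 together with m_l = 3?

3

Go shell by shell, enumerating (l, m_l) with m_l = 3:
n=4 → 1; n=5 → 2.
Total orbitals: 1 + 2 = 3.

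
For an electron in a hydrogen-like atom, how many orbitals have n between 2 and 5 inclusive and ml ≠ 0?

For each n in the range, tally the orbitals obeying ml ≠ 0:
n=2 → 2; n=3 → 6; n=4 → 12; n=5 → 20.
Total orbitals: 2 + 6 + 12 + 20 = 40.

40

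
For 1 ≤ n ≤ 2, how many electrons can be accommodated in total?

10

Total orbitals = 1² + 2² = 5. Doubling for spin gives 10 electrons.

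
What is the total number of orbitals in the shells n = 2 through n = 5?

Shell n has n² orbitals: 2²=4 + 3²=9 + 4²=16 + 5²=25 = 54 orbitals.

54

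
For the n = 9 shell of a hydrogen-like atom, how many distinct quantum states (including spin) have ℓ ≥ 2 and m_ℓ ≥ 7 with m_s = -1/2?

The n = 9 shell has ℓ = 0 through 8; check each.
Orbitals with ℓ ≥ 2 and m_ℓ ≥ 7, by ℓ: ℓ=7 → 1; ℓ=8 → 2.
Orbitals: 1 + 2 = 3. With m_s fixed to a single value there is one state per orbital, giving 3 states.

3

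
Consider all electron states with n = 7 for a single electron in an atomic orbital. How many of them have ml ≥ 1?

With n = 7 the allowed l are 0, 1, …, 6.
The (l, ml) pairs meeting ml ≥ 1 give: l=1 → 1; l=2 → 2; l=3 → 3; l=4 → 4; l=5 → 5; l=6 → 6.
Orbitals: 1 + 2 + 3 + 4 + 5 + 6 = 21. Each orbital carries two spin states, so 21 × 2 = 42 states.

42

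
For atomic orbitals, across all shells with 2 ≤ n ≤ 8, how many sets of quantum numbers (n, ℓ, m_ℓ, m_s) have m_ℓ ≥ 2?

Per-shell orbital counts meeting the constraint:
n=3 → 1; n=4 → 3; n=5 → 6; n=6 → 10; n=7 → 15; n=8 → 21.
Orbitals: 1 + 3 + 6 + 10 + 15 + 21 = 56. Including both spin states (m_s = ±1/2) gives 2 × 56 = 112 states.

112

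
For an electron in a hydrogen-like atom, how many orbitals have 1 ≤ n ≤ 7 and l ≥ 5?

Count contributing orbitals for each principal shell:
n=6 → 11; n=7 → 24.
Total orbitals: 11 + 24 = 35.

35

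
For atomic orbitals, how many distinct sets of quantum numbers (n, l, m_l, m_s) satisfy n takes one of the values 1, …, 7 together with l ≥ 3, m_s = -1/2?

For each n in the range, tally the orbitals obeying l ≥ 3:
n=4 → 7; n=5 → 16; n=6 → 27; n=7 → 40.
Orbitals: 7 + 16 + 27 + 40 = 90. With m_s fixed to -1/2 there is one state per orbital, so 90 states.

90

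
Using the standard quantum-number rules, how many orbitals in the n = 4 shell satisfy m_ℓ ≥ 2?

3

The n = 4 shell has ℓ = 0 through 3; check each.
Orbitals with m_ℓ ≥ 2, by ℓ: ℓ=2 → 1; ℓ=3 → 2.
Total orbitals: 1 + 2 = 3.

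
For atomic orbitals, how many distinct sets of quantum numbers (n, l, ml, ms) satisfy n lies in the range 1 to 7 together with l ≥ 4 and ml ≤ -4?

20

Treat each shell separately and count matching orbitals:
n=5 → 1; n=6 → 3; n=7 → 6.
Orbitals: 1 + 3 + 6 = 10. Including both spin states (ms = ±1/2) gives 2 × 10 = 20 states.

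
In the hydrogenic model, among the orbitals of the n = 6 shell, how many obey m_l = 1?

5

Go through l = 0, …, 5 (the values permitted for n = 6).
The (l, m_l) pairs meeting m_l = 1 give: l=1 → 1; l=2 → 1; l=3 → 1; l=4 → 1; l=5 → 1.
Total orbitals: 1 + 1 + 1 + 1 + 1 = 5.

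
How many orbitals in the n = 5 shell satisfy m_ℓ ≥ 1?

For n = 5, ℓ ranges over 0 … 4.
Per ℓ-value: ℓ=1 → 1; ℓ=2 → 2; ℓ=3 → 3; ℓ=4 → 4.
Total orbitals: 1 + 2 + 3 + 4 = 10.

10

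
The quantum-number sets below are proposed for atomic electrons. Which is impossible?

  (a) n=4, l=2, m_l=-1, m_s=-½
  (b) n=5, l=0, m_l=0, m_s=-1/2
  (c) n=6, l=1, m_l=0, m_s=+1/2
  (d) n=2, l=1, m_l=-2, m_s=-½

(d) has |m_l| = 2 > l = 1, violating −l ≤ m_l ≤ l.
The remaining sets (a), (b), (c) satisfy all four rules.

(d)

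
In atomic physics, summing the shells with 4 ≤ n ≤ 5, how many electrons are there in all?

Shell n has n² orbitals: 4²=16 + 5²=25 = 41 orbitals.
Two spin states per orbital: 2 × 41 = 82 electrons.

82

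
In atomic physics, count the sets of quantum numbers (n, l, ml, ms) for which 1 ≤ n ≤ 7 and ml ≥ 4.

20

Per-shell orbital counts meeting the constraint:
n=5 → 1; n=6 → 3; n=7 → 6.
Orbitals: 1 + 3 + 6 = 10. Including both spin states (ms = ±1/2) gives 2 × 10 = 20 states.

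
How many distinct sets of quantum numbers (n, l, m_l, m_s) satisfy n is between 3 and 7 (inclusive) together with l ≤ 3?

146

Treat each shell separately and count matching orbitals:
n=3 → 9; n=4 → 16; n=5 → 16; n=6 → 16; n=7 → 16.
Orbitals: 9 + 16 + 16 + 16 + 16 = 73. Including both spin states (m_s = ±1/2) gives 2 × 73 = 146 states.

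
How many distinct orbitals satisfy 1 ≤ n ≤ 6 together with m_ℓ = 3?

6

For each n in the range, tally the orbitals obeying m_ℓ = 3:
n=4 → 1; n=5 → 2; n=6 → 3.
Total orbitals: 1 + 2 + 3 = 6.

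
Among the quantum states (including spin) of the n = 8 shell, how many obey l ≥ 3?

Orbitals with l ≥ 3, by l: l=3 → 7; l=4 → 9; l=5 → 11; l=6 → 13; l=7 → 15.
Orbitals: 7 + 9 + 11 + 13 + 15 = 55. Each orbital carries two spin states, so 55 × 2 = 110 states.

110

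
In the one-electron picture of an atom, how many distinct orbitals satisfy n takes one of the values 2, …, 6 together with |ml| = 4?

6

Count contributing orbitals for each principal shell:
n=5 → 2; n=6 → 4.
Total orbitals: 2 + 4 = 6.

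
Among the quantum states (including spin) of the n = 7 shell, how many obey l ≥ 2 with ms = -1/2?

45

With n = 7 the allowed l are 0, 1, …, 6.
The (l, ml) pairs meeting l ≥ 2 give: l=2 → 5; l=3 → 7; l=4 → 9; l=5 → 11; l=6 → 13.
Orbitals: 5 + 7 + 9 + 11 + 13 = 45. With ms fixed to a single value there is one state per orbital, giving 45 states.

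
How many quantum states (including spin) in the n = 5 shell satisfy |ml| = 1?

16

Contributions: l=1 → 2; l=2 → 2; l=3 → 2; l=4 → 2.
Orbitals: 2 + 2 + 2 + 2 = 8. Each orbital carries two spin states, so 8 × 2 = 16 states.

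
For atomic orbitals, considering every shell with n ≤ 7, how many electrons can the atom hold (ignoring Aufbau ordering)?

280

Total orbitals = 1² + 2² + 3² + 4² + 5² + 6² + 7² = 140. Doubling for spin gives 280 electrons.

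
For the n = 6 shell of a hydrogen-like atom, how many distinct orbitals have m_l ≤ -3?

6

For n = 6, l ranges over 0 … 5.
The (l, m_l) pairs meeting m_l ≤ -3 give: l=3 → 1; l=4 → 2; l=5 → 3.
Total orbitals: 1 + 2 + 3 = 6.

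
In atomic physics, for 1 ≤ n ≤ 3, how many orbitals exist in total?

Total orbitals = 1² + 2² + 3² = 14.

14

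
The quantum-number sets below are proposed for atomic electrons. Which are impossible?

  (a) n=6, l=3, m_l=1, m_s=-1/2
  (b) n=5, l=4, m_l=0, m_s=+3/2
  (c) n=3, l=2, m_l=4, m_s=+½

(b) has m_s = +3/2, but an electron's spin must be ±1/2.
(c) has |m_l| = 4 > l = 2, violating −l ≤ m_l ≤ l.
The remaining set (a) satisfies all four rules.

(b) and (c)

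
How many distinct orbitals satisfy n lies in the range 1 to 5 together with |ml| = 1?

20

For each n in the range, tally the orbitals obeying |ml| = 1:
n=2 → 2; n=3 → 4; n=4 → 6; n=5 → 8.
Total orbitals: 2 + 4 + 6 + 8 = 20.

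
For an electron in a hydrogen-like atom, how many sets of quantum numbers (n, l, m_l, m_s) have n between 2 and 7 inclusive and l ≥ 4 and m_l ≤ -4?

20

Treat each shell separately and count matching orbitals:
n=5 → 1; n=6 → 3; n=7 → 6.
Orbitals: 1 + 3 + 6 = 10. Including both spin states (m_s = ±1/2) gives 2 × 10 = 20 states.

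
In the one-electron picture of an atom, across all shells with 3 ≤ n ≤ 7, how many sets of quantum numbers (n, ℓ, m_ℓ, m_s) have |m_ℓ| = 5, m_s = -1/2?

6

Treat each shell separately and count matching orbitals:
n=6 → 2; n=7 → 4.
Orbitals: 2 + 4 = 6. With m_s fixed to -1/2 there is one state per orbital, so 6 states.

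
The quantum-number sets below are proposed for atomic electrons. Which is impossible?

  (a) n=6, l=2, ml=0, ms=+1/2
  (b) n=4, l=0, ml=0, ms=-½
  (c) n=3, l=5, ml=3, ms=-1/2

(c)

(c) has l = 5 ≥ n = 3, violating 0 ≤ l ≤ n−1.
The remaining sets (a), (b) satisfy all four rules.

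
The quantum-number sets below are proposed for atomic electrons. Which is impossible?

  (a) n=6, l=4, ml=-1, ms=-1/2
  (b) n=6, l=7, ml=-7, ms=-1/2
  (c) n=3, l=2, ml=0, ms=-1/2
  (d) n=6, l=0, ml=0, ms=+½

(b)

(b) has l = 7 ≥ n = 6, violating 0 ≤ l ≤ n−1.
The remaining sets (a), (c), (d) satisfy all four rules.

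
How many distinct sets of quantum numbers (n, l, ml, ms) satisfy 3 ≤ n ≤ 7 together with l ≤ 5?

Per-shell orbital counts meeting the constraint:
n=3 → 9; n=4 → 16; n=5 → 25; n=6 → 36; n=7 → 36.
Orbitals: 9 + 16 + 25 + 36 + 36 = 122. Including both spin states (ms = ±1/2) gives 2 × 122 = 244 states.

244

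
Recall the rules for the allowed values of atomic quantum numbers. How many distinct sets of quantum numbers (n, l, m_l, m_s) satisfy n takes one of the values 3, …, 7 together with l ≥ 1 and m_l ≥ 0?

Work shell by shell — for each n, count the (l, m_l) pairs that satisfy l ≥ 1 and m_l ≥ 0:
n=3 → 5; n=4 → 9; n=5 → 14; n=6 → 20; n=7 → 27.
Orbitals: 5 + 9 + 14 + 20 + 27 = 75. Including both spin states (m_s = ±1/2) gives 2 × 75 = 150 states.

150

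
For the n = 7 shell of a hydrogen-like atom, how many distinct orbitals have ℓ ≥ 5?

With n = 7 the allowed ℓ are 0, 1, …, 6.
Contributions: ℓ=5 → 11; ℓ=6 → 13.
Total orbitals: 11 + 13 = 24.

24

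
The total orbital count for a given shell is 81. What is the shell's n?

n² = 81 ⇒ n = 9.

n = 9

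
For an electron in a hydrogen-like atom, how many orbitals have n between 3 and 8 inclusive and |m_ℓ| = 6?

6

Work shell by shell — for each n, count the (ℓ, m_ℓ) pairs that satisfy |m_ℓ| = 6:
n=7 → 2; n=8 → 4.
Total orbitals: 2 + 4 = 6.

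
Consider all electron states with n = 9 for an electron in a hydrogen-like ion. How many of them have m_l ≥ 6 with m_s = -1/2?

6

Go through l = 0, …, 8 (the values permitted for n = 9).
Contributions: l=6 → 1; l=7 → 2; l=8 → 3.
Orbitals: 1 + 2 + 3 = 6. With m_s fixed to a single value there is one state per orbital, giving 6 states.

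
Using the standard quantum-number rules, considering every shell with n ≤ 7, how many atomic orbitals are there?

140

Total orbitals = 1² + 2² + 3² + 4² + 5² + 6² + 7² = 140.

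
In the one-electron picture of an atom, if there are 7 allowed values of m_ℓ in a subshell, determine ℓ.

ℓ = 3

m_ℓ ranges over 2ℓ+1 integers, so 2ℓ+1 = 7 ⇒ ℓ = 3.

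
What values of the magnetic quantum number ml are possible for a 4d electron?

-2, -1, 0, 1, 2

The 4d subshell has l = 2, and ml takes every integer from −l to +l. With l = 2 that gives the 5 values -2, -1, 0, 1, 2.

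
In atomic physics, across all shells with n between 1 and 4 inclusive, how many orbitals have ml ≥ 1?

Work shell by shell — for each n, count the (l, ml) pairs that satisfy ml ≥ 1:
n=2 → 1; n=3 → 3; n=4 → 6.
Total orbitals: 1 + 3 + 6 = 10.

10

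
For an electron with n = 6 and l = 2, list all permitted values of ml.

-2, -1, 0, 1, 2

ml takes every integer from −l to +l. With l = 2 that gives the 5 values -2, -1, 0, 1, 2.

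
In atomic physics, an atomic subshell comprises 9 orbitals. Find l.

2l+1 = 9 gives l = 4.

l = 4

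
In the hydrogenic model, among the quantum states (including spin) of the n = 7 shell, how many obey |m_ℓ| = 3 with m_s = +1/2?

The n = 7 shell has ℓ = 0 through 6; check each.
Contributions: ℓ=3 → 2; ℓ=4 → 2; ℓ=5 → 2; ℓ=6 → 2.
Orbitals: 2 + 2 + 2 + 2 = 8. With m_s fixed to a single value there is one state per orbital, giving 8 states.

8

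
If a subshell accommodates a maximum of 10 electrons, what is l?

2(2l+1) = 10 ⇒ 2l+1 = 5 ⇒ l = 2.

l = 2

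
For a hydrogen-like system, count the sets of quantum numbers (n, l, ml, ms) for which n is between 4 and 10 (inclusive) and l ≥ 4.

518

Go shell by shell, enumerating (l, ml) with l ≥ 4:
n=5 → 9; n=6 → 20; n=7 → 33; n=8 → 48; n=9 → 65; n=10 → 84.
Orbitals: 9 + 20 + 33 + 48 + 65 + 84 = 259. Including both spin states (ms = ±1/2) gives 2 × 259 = 518 states.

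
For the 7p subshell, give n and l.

The leading integer gives n = 7; the letter 'p' means l = 1.

n = 7, l = 1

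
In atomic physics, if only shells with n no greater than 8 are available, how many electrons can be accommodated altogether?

Total orbitals = 1² + 2² + 3² + 4² + 5² + 6² + 7² + 8² = 204. Doubling for spin gives 408 electrons.

408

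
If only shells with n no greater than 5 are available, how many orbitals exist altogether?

Total orbitals = 1² + 2² + 3² + 4² + 5² = 55.

55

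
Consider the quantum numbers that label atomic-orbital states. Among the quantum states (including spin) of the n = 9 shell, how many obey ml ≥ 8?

2

For n = 9, l ranges over 0 … 8.
Orbitals with ml ≥ 8, by l: l=8 → 1.
Orbitals: 1. Each orbital carries two spin states, so 1 × 2 = 2 states.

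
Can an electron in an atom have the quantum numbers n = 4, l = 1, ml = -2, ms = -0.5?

Invalid

The magnetic quantum number must satisfy −l ≤ ml ≤ l. With l = 1, ml can only be -1, 0, 1, so ml = -2 is forbidden.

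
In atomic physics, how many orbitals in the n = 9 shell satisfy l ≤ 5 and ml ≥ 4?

The n = 9 shell has l = 0 through 8; check each.
Orbitals with l ≤ 5 and ml ≥ 4, by l: l=4 → 1; l=5 → 2.
Total orbitals: 1 + 2 = 3.

3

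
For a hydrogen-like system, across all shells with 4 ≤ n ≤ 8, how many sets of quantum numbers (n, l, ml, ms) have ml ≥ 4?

Per-shell orbital counts meeting the constraint:
n=5 → 1; n=6 → 3; n=7 → 6; n=8 → 10.
Orbitals: 1 + 3 + 6 + 10 = 20. Including both spin states (ms = ±1/2) gives 2 × 20 = 40 states.

40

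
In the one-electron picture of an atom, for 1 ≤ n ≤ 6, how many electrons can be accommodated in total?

Total orbitals = 1² + 2² + 3² + 4² + 5² + 6² = 91. Doubling for spin gives 182 electrons.

182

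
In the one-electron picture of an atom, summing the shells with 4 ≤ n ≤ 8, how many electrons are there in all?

380

Shell n has n² orbitals: 4²=16 + 5²=25 + 6²=36 + 7²=49 + 8²=64 = 190 orbitals.
Two spin states per orbital: 2 × 190 = 380 electrons.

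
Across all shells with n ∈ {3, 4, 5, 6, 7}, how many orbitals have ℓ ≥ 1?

Per-shell orbital counts meeting the constraint:
n=3 → 8; n=4 → 15; n=5 → 24; n=6 → 35; n=7 → 48.
Total orbitals: 8 + 15 + 24 + 35 + 48 = 130.

130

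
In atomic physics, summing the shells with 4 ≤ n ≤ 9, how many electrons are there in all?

542

Shell n has n² orbitals: 4²=16 + 5²=25 + 6²=36 + 7²=49 + 8²=64 + 9²=81 = 271 orbitals.
Two spin states per orbital: 2 × 271 = 542 electrons.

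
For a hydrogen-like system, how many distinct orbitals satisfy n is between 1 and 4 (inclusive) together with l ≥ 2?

Count contributing orbitals for each principal shell:
n=3 → 5; n=4 → 12.
Total orbitals: 5 + 12 = 17.

17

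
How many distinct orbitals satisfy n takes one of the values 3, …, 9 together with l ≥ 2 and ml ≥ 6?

Work shell by shell — for each n, count the (l, ml) pairs that satisfy l ≥ 2 and ml ≥ 6:
n=7 → 1; n=8 → 3; n=9 → 6.
Total orbitals: 1 + 3 + 6 = 10.

10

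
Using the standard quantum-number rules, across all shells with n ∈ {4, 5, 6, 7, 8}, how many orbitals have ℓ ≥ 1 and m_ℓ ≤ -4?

20

Per-shell orbital counts meeting the constraint:
n=5 → 1; n=6 → 3; n=7 → 6; n=8 → 10.
Total orbitals: 1 + 3 + 6 + 10 = 20.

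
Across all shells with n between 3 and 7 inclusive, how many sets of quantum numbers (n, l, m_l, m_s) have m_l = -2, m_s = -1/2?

Treat each shell separately and count matching orbitals:
n=3 → 1; n=4 → 2; n=5 → 3; n=6 → 4; n=7 → 5.
Orbitals: 1 + 2 + 3 + 4 + 5 = 15. With m_s fixed to -1/2 there is one state per orbital, so 15 states.

15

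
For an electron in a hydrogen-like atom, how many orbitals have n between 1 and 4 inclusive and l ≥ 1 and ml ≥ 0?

16

Count contributing orbitals for each principal shell:
n=2 → 2; n=3 → 5; n=4 → 9.
Total orbitals: 2 + 5 + 9 = 16.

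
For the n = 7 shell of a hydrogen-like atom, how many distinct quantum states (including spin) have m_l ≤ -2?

30

For n = 7, l ranges over 0 … 6.
Contributions: l=2 → 1; l=3 → 2; l=4 → 3; l=5 → 4; l=6 → 5.
Orbitals: 1 + 2 + 3 + 4 + 5 = 15. Each orbital carries two spin states, so 15 × 2 = 30 states.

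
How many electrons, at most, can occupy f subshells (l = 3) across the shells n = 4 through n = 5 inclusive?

An f subshell (l = 3) exists for every n ≥ 4, so shells n = 4, 5 each contribute one — 2 subshells.
Since each f subshell holds 2(2·3+1) = 14 electrons, the total is 2 × 14 = 28.

28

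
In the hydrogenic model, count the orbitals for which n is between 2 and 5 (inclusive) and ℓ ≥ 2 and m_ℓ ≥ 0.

22

Count contributing orbitals for each principal shell:
n=3 → 3; n=4 → 7; n=5 → 12.
Total orbitals: 3 + 7 + 12 = 22.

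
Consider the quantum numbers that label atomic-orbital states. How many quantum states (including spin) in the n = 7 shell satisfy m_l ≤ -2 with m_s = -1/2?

15

Go through l = 0, …, 6 (the values permitted for n = 7).
The (l, m_l) pairs meeting m_l ≤ -2 give: l=2 → 1; l=3 → 2; l=4 → 3; l=5 → 4; l=6 → 5.
Orbitals: 1 + 2 + 3 + 4 + 5 = 15. With m_s fixed to a single value there is one state per orbital, giving 15 states.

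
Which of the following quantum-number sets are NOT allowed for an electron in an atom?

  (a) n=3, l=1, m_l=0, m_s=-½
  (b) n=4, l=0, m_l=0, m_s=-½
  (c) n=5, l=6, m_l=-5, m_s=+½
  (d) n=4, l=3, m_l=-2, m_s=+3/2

(c) and (d)

(c) has l = 6 ≥ n = 5, violating 0 ≤ l ≤ n−1.
(d) has m_s = +3/2, but an electron's spin must be ±1/2.
The remaining sets (a), (b) satisfy all four rules.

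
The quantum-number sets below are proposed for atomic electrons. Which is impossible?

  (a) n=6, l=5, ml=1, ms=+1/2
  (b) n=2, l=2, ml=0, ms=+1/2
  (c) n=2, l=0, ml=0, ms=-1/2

(b) has l = 2 ≥ n = 2, violating 0 ≤ l ≤ n−1.
The remaining sets (a), (c) satisfy all four rules.

(b)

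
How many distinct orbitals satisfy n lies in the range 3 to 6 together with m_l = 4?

Per-shell orbital counts meeting the constraint:
n=5 → 1; n=6 → 2.
Total orbitals: 1 + 2 = 3.

3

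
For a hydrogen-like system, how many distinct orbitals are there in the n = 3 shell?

9

The n = 3 shell contains n² = 3² = 9 orbitals.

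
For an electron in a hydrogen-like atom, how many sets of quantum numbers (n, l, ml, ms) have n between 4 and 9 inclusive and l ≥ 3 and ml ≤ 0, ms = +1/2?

Treat each shell separately and count matching orbitals:
n=4 → 4; n=5 → 9; n=6 → 15; n=7 → 22; n=8 → 30; n=9 → 39.
Orbitals: 4 + 9 + 15 + 22 + 30 + 39 = 119. With ms fixed to +1/2 there is one state per orbital, so 119 states.

119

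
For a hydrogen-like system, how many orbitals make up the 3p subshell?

A subshell has 2l+1 orbitals; with l = 1, that's 3.

3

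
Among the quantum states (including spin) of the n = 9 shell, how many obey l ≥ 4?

130

Go through l = 0, …, 8 (the values permitted for n = 9).
Orbitals with l ≥ 4, by l: l=4 → 9; l=5 → 11; l=6 → 13; l=7 → 15; l=8 → 17.
Orbitals: 9 + 11 + 13 + 15 + 17 = 65. Each orbital carries two spin states, so 65 × 2 = 130 states.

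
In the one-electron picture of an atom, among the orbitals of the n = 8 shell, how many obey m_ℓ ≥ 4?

Go through ℓ = 0, …, 7 (the values permitted for n = 8).
Per ℓ-value: ℓ=4 → 1; ℓ=5 → 2; ℓ=6 → 3; ℓ=7 → 4.
Total orbitals: 1 + 2 + 3 + 4 = 10.

10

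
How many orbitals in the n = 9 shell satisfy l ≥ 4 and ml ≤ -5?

10

With n = 9 the allowed l are 0, 1, …, 8.
Orbitals with l ≥ 4 and ml ≤ -5, by l: l=5 → 1; l=6 → 2; l=7 → 3; l=8 → 4.
Total orbitals: 1 + 2 + 3 + 4 = 10.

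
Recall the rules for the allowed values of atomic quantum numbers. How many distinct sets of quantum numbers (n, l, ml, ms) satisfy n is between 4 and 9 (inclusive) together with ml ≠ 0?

Per-shell orbital counts meeting the constraint:
n=4 → 12; n=5 → 20; n=6 → 30; n=7 → 42; n=8 → 56; n=9 → 72.
Orbitals: 12 + 20 + 30 + 42 + 56 + 72 = 232. Including both spin states (ms = ±1/2) gives 2 × 232 = 464 states.

464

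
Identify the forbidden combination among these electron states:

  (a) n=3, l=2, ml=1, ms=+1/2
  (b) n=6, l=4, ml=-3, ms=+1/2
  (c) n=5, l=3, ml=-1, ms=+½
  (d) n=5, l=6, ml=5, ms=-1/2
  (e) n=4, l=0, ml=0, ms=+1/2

(d)

(d) has l = 6 ≥ n = 5, violating 0 ≤ l ≤ n−1.
The remaining sets (a), (b), (c), (e) satisfy all four rules.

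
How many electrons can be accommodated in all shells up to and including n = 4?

60

Total orbitals = 1² + 2² + 3² + 4² = 30. Doubling for spin gives 60 electrons.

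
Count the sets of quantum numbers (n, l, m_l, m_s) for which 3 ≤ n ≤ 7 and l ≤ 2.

90

Go shell by shell, enumerating (l, m_l) with l ≤ 2:
n=3 → 9; n=4 → 9; n=5 → 9; n=6 → 9; n=7 → 9.
Orbitals: 9 + 9 + 9 + 9 + 9 = 45. Including both spin states (m_s = ±1/2) gives 2 × 45 = 90 states.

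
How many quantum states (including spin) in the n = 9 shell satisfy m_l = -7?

4

Orbitals with m_l = -7, by l: l=7 → 1; l=8 → 1.
Orbitals: 1 + 1 = 2. Each orbital carries two spin states, so 2 × 2 = 4 states.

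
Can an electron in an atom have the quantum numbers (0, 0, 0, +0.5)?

The principal quantum number must be a positive integer (n ≥ 1), but here n = 0.

No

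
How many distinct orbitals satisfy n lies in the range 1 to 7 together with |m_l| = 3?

20

Treat each shell separately and count matching orbitals:
n=4 → 2; n=5 → 4; n=6 → 6; n=7 → 8.
Total orbitals: 2 + 4 + 6 + 8 = 20.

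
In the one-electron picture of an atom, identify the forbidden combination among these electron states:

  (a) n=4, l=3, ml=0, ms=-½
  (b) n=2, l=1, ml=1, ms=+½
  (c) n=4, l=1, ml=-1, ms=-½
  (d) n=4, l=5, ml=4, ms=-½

(d)

(d) has l = 5 ≥ n = 4, violating 0 ≤ l ≤ n−1.
The remaining sets (a), (b), (c) satisfy all four rules.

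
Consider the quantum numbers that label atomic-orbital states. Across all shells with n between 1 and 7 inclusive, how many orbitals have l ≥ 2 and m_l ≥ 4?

10

Per-shell orbital counts meeting the constraint:
n=5 → 1; n=6 → 3; n=7 → 6.
Total orbitals: 1 + 3 + 6 = 10.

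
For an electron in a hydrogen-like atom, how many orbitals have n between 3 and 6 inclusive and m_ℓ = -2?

10

Count contributing orbitals for each principal shell:
n=3 → 1; n=4 → 2; n=5 → 3; n=6 → 4.
Total orbitals: 1 + 2 + 3 + 4 = 10.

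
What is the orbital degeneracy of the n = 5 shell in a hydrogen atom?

The n = 5 shell contains n² = 5² = 25 orbitals.

25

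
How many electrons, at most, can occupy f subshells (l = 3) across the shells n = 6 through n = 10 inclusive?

An f subshell (l = 3) exists for every n ≥ 4, so shells n = 6, 7, 8, 9, 10 each contribute one — 5 subshells.
Since each f subshell holds 2(2·3+1) = 14 electrons, the total is 5 × 14 = 70.

70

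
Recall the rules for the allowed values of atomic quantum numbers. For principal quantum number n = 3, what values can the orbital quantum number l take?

l is an integer with 0 ≤ l ≤ n−1, so for n = 3: l = 0, 1, 2.

0, 1, 2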